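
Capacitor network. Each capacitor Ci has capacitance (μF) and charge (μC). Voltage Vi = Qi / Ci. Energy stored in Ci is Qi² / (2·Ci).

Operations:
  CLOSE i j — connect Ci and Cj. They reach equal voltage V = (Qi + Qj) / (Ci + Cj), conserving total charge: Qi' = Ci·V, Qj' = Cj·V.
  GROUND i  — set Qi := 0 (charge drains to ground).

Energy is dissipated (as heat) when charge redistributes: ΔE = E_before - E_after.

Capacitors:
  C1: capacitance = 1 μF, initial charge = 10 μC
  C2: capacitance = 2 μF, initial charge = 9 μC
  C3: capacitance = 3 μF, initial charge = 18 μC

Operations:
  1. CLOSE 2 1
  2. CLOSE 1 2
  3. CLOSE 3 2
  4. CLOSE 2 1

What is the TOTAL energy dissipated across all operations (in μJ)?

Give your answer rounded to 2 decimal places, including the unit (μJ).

Initial: C1(1μF, Q=10μC, V=10.00V), C2(2μF, Q=9μC, V=4.50V), C3(3μF, Q=18μC, V=6.00V)
Op 1: CLOSE 2-1: Q_total=19.00, C_total=3.00, V=6.33; Q2=12.67, Q1=6.33; dissipated=10.083
Op 2: CLOSE 1-2: Q_total=19.00, C_total=3.00, V=6.33; Q1=6.33, Q2=12.67; dissipated=0.000
Op 3: CLOSE 3-2: Q_total=30.67, C_total=5.00, V=6.13; Q3=18.40, Q2=12.27; dissipated=0.067
Op 4: CLOSE 2-1: Q_total=18.60, C_total=3.00, V=6.20; Q2=12.40, Q1=6.20; dissipated=0.013
Total dissipated: 10.163 μJ

Answer: 10.16 μJ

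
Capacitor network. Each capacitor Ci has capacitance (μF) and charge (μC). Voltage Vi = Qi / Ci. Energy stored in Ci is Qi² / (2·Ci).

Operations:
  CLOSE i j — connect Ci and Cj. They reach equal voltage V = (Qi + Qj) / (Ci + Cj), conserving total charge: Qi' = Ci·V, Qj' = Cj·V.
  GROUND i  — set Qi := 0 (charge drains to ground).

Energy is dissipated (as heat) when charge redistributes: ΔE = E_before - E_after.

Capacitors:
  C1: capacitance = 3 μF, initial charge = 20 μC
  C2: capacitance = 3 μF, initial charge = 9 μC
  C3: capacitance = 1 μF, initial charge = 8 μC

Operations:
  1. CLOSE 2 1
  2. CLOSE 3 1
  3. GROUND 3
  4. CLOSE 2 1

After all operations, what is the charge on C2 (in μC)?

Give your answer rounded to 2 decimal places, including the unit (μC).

Initial: C1(3μF, Q=20μC, V=6.67V), C2(3μF, Q=9μC, V=3.00V), C3(1μF, Q=8μC, V=8.00V)
Op 1: CLOSE 2-1: Q_total=29.00, C_total=6.00, V=4.83; Q2=14.50, Q1=14.50; dissipated=10.083
Op 2: CLOSE 3-1: Q_total=22.50, C_total=4.00, V=5.62; Q3=5.62, Q1=16.88; dissipated=3.760
Op 3: GROUND 3: Q3=0; energy lost=15.820
Op 4: CLOSE 2-1: Q_total=31.38, C_total=6.00, V=5.23; Q2=15.69, Q1=15.69; dissipated=0.470
Final charges: Q1=15.69, Q2=15.69, Q3=0.00

Answer: 15.69 μC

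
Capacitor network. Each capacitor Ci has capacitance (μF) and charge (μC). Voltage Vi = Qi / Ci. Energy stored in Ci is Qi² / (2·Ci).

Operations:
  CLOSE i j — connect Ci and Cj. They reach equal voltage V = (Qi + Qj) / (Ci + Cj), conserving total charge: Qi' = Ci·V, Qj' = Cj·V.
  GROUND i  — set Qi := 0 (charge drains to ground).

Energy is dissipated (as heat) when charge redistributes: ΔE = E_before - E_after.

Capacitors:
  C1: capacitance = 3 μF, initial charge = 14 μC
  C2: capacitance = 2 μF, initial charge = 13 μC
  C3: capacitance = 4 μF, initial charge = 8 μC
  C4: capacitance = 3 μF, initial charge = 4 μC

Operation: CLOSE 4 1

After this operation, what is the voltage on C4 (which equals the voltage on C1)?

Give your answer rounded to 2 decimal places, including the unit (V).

Initial: C1(3μF, Q=14μC, V=4.67V), C2(2μF, Q=13μC, V=6.50V), C3(4μF, Q=8μC, V=2.00V), C4(3μF, Q=4μC, V=1.33V)
Op 1: CLOSE 4-1: Q_total=18.00, C_total=6.00, V=3.00; Q4=9.00, Q1=9.00; dissipated=8.333

Answer: 3.00 V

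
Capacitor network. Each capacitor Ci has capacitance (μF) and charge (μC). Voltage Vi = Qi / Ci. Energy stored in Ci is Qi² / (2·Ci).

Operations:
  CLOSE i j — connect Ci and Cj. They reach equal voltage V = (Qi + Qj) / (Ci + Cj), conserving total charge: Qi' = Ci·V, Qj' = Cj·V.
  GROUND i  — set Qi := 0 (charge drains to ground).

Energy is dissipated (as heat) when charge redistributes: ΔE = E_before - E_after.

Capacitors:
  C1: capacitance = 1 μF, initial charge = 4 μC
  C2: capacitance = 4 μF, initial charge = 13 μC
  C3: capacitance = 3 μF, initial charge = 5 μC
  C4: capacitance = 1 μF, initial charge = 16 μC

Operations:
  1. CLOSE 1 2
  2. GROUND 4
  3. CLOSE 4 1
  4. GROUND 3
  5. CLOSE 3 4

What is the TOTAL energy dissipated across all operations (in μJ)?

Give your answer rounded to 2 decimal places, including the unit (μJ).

Initial: C1(1μF, Q=4μC, V=4.00V), C2(4μF, Q=13μC, V=3.25V), C3(3μF, Q=5μC, V=1.67V), C4(1μF, Q=16μC, V=16.00V)
Op 1: CLOSE 1-2: Q_total=17.00, C_total=5.00, V=3.40; Q1=3.40, Q2=13.60; dissipated=0.225
Op 2: GROUND 4: Q4=0; energy lost=128.000
Op 3: CLOSE 4-1: Q_total=3.40, C_total=2.00, V=1.70; Q4=1.70, Q1=1.70; dissipated=2.890
Op 4: GROUND 3: Q3=0; energy lost=4.167
Op 5: CLOSE 3-4: Q_total=1.70, C_total=4.00, V=0.42; Q3=1.27, Q4=0.42; dissipated=1.084
Total dissipated: 136.365 μJ

Answer: 136.37 μJ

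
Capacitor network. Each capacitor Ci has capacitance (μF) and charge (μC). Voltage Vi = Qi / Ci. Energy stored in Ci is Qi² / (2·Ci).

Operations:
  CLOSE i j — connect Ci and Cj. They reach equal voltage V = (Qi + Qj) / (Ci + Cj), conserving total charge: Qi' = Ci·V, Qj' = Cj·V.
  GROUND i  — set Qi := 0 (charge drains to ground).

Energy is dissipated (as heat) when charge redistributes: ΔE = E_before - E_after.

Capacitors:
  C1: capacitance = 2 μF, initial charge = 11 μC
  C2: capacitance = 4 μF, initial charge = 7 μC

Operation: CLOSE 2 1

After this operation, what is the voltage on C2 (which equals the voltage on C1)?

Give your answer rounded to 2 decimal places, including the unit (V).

Initial: C1(2μF, Q=11μC, V=5.50V), C2(4μF, Q=7μC, V=1.75V)
Op 1: CLOSE 2-1: Q_total=18.00, C_total=6.00, V=3.00; Q2=12.00, Q1=6.00; dissipated=9.375

Answer: 3.00 V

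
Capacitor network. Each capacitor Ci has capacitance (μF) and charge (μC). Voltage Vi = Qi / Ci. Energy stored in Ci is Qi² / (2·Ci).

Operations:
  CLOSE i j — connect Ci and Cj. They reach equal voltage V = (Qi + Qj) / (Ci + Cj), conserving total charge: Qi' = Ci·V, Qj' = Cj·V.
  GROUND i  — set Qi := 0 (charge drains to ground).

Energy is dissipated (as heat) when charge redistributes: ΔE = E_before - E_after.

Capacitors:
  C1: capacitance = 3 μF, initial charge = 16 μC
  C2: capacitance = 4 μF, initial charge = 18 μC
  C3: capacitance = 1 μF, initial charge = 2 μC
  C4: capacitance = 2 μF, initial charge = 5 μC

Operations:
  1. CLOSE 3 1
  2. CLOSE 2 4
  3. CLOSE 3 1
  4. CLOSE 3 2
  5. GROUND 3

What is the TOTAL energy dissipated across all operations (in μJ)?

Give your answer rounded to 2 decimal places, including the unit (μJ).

Answer: 14.88 μJ

Derivation:
Initial: C1(3μF, Q=16μC, V=5.33V), C2(4μF, Q=18μC, V=4.50V), C3(1μF, Q=2μC, V=2.00V), C4(2μF, Q=5μC, V=2.50V)
Op 1: CLOSE 3-1: Q_total=18.00, C_total=4.00, V=4.50; Q3=4.50, Q1=13.50; dissipated=4.167
Op 2: CLOSE 2-4: Q_total=23.00, C_total=6.00, V=3.83; Q2=15.33, Q4=7.67; dissipated=2.667
Op 3: CLOSE 3-1: Q_total=18.00, C_total=4.00, V=4.50; Q3=4.50, Q1=13.50; dissipated=0.000
Op 4: CLOSE 3-2: Q_total=19.83, C_total=5.00, V=3.97; Q3=3.97, Q2=15.87; dissipated=0.178
Op 5: GROUND 3: Q3=0; energy lost=7.867
Total dissipated: 14.878 μJ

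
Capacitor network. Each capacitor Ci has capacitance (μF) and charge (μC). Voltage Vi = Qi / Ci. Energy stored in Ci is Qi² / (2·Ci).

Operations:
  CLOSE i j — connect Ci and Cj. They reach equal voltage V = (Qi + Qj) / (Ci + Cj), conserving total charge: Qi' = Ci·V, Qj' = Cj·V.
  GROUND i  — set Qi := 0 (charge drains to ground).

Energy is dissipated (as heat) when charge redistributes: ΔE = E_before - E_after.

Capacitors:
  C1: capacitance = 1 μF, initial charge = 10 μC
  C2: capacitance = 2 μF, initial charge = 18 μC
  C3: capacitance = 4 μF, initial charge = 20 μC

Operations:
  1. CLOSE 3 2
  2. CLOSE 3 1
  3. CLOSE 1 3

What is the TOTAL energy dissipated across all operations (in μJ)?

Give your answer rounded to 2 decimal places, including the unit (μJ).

Initial: C1(1μF, Q=10μC, V=10.00V), C2(2μF, Q=18μC, V=9.00V), C3(4μF, Q=20μC, V=5.00V)
Op 1: CLOSE 3-2: Q_total=38.00, C_total=6.00, V=6.33; Q3=25.33, Q2=12.67; dissipated=10.667
Op 2: CLOSE 3-1: Q_total=35.33, C_total=5.00, V=7.07; Q3=28.27, Q1=7.07; dissipated=5.378
Op 3: CLOSE 1-3: Q_total=35.33, C_total=5.00, V=7.07; Q1=7.07, Q3=28.27; dissipated=0.000
Total dissipated: 16.044 μJ

Answer: 16.04 μJ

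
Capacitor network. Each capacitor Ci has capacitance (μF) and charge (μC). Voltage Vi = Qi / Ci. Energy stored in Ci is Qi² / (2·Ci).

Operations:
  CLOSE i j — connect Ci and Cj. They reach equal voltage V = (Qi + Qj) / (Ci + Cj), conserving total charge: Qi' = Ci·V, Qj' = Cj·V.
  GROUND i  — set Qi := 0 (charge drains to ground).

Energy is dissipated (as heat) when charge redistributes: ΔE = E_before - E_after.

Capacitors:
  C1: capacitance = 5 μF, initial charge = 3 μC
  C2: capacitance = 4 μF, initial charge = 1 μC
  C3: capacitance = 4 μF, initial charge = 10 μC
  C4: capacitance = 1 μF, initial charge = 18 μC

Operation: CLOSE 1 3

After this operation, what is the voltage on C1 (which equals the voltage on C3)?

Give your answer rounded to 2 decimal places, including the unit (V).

Answer: 1.44 V

Derivation:
Initial: C1(5μF, Q=3μC, V=0.60V), C2(4μF, Q=1μC, V=0.25V), C3(4μF, Q=10μC, V=2.50V), C4(1μF, Q=18μC, V=18.00V)
Op 1: CLOSE 1-3: Q_total=13.00, C_total=9.00, V=1.44; Q1=7.22, Q3=5.78; dissipated=4.011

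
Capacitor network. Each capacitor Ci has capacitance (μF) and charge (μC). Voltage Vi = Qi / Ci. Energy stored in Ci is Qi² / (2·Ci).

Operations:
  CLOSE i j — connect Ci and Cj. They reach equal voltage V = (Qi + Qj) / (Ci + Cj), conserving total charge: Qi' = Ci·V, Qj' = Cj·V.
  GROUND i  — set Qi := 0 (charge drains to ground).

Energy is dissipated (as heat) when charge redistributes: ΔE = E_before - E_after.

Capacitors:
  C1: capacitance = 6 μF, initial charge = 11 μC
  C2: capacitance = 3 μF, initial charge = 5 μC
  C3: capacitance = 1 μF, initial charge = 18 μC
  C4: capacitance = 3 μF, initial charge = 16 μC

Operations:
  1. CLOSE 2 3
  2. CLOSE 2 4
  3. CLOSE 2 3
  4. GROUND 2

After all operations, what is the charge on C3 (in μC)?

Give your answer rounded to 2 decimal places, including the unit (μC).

Answer: 5.59 μC

Derivation:
Initial: C1(6μF, Q=11μC, V=1.83V), C2(3μF, Q=5μC, V=1.67V), C3(1μF, Q=18μC, V=18.00V), C4(3μF, Q=16μC, V=5.33V)
Op 1: CLOSE 2-3: Q_total=23.00, C_total=4.00, V=5.75; Q2=17.25, Q3=5.75; dissipated=100.042
Op 2: CLOSE 2-4: Q_total=33.25, C_total=6.00, V=5.54; Q2=16.62, Q4=16.62; dissipated=0.130
Op 3: CLOSE 2-3: Q_total=22.38, C_total=4.00, V=5.59; Q2=16.78, Q3=5.59; dissipated=0.016
Op 4: GROUND 2: Q2=0; energy lost=46.935
Final charges: Q1=11.00, Q2=0.00, Q3=5.59, Q4=16.62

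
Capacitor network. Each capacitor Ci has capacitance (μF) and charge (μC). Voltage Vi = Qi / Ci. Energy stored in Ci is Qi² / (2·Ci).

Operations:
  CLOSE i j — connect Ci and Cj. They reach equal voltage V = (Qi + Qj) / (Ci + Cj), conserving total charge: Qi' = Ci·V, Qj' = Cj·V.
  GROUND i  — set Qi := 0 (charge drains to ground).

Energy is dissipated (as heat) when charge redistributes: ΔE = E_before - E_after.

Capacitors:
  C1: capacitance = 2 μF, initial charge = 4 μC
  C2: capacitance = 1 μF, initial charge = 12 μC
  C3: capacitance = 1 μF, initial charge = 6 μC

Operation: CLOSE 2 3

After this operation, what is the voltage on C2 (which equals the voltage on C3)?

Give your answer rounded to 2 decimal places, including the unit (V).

Answer: 9.00 V

Derivation:
Initial: C1(2μF, Q=4μC, V=2.00V), C2(1μF, Q=12μC, V=12.00V), C3(1μF, Q=6μC, V=6.00V)
Op 1: CLOSE 2-3: Q_total=18.00, C_total=2.00, V=9.00; Q2=9.00, Q3=9.00; dissipated=9.000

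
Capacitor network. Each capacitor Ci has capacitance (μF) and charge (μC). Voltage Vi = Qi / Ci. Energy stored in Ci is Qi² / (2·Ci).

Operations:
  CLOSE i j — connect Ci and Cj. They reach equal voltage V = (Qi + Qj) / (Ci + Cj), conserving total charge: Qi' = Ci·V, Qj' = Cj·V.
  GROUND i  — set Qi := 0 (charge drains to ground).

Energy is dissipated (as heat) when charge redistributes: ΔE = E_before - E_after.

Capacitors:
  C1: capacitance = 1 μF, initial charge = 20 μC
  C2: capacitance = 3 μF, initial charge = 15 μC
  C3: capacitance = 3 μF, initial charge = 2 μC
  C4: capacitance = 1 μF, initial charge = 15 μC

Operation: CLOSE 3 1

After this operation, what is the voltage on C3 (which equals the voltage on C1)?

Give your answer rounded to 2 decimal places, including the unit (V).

Initial: C1(1μF, Q=20μC, V=20.00V), C2(3μF, Q=15μC, V=5.00V), C3(3μF, Q=2μC, V=0.67V), C4(1μF, Q=15μC, V=15.00V)
Op 1: CLOSE 3-1: Q_total=22.00, C_total=4.00, V=5.50; Q3=16.50, Q1=5.50; dissipated=140.167

Answer: 5.50 V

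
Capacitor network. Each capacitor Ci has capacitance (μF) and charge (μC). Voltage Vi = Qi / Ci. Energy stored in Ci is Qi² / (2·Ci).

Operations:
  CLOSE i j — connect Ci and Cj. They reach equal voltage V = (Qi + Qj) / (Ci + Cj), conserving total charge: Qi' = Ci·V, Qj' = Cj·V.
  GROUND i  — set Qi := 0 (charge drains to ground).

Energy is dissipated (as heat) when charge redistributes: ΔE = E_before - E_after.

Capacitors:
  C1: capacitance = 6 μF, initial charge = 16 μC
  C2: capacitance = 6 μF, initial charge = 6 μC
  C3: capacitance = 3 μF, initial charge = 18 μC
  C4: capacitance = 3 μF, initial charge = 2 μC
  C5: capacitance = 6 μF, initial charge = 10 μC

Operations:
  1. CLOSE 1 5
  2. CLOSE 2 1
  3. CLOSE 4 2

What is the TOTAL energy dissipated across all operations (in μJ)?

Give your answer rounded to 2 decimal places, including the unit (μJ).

Initial: C1(6μF, Q=16μC, V=2.67V), C2(6μF, Q=6μC, V=1.00V), C3(3μF, Q=18μC, V=6.00V), C4(3μF, Q=2μC, V=0.67V), C5(6μF, Q=10μC, V=1.67V)
Op 1: CLOSE 1-5: Q_total=26.00, C_total=12.00, V=2.17; Q1=13.00, Q5=13.00; dissipated=1.500
Op 2: CLOSE 2-1: Q_total=19.00, C_total=12.00, V=1.58; Q2=9.50, Q1=9.50; dissipated=2.042
Op 3: CLOSE 4-2: Q_total=11.50, C_total=9.00, V=1.28; Q4=3.83, Q2=7.67; dissipated=0.840
Total dissipated: 4.382 μJ

Answer: 4.38 μJ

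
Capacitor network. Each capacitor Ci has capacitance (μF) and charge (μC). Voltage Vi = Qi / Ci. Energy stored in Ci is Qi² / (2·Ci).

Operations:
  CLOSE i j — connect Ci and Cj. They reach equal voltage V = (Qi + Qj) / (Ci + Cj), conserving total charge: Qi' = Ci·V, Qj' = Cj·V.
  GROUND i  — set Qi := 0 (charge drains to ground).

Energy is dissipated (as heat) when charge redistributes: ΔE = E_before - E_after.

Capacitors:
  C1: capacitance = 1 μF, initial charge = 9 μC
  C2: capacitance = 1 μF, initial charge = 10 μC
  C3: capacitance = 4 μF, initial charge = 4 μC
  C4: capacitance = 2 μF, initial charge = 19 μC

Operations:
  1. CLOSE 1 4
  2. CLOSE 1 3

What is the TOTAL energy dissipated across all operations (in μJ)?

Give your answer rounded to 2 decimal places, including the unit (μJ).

Initial: C1(1μF, Q=9μC, V=9.00V), C2(1μF, Q=10μC, V=10.00V), C3(4μF, Q=4μC, V=1.00V), C4(2μF, Q=19μC, V=9.50V)
Op 1: CLOSE 1-4: Q_total=28.00, C_total=3.00, V=9.33; Q1=9.33, Q4=18.67; dissipated=0.083
Op 2: CLOSE 1-3: Q_total=13.33, C_total=5.00, V=2.67; Q1=2.67, Q3=10.67; dissipated=27.778
Total dissipated: 27.861 μJ

Answer: 27.86 μJ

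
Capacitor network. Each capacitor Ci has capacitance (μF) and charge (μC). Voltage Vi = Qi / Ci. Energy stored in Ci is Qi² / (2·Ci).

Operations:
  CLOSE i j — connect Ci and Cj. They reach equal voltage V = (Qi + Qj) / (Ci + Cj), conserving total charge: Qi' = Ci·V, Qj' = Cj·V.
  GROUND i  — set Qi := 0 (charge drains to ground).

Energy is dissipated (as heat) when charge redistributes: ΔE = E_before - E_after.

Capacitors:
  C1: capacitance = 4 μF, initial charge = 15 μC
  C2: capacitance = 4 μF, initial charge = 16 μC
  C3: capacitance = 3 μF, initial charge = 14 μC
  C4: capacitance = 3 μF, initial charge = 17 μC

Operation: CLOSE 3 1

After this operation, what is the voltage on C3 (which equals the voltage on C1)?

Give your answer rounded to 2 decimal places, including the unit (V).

Answer: 4.14 V

Derivation:
Initial: C1(4μF, Q=15μC, V=3.75V), C2(4μF, Q=16μC, V=4.00V), C3(3μF, Q=14μC, V=4.67V), C4(3μF, Q=17μC, V=5.67V)
Op 1: CLOSE 3-1: Q_total=29.00, C_total=7.00, V=4.14; Q3=12.43, Q1=16.57; dissipated=0.720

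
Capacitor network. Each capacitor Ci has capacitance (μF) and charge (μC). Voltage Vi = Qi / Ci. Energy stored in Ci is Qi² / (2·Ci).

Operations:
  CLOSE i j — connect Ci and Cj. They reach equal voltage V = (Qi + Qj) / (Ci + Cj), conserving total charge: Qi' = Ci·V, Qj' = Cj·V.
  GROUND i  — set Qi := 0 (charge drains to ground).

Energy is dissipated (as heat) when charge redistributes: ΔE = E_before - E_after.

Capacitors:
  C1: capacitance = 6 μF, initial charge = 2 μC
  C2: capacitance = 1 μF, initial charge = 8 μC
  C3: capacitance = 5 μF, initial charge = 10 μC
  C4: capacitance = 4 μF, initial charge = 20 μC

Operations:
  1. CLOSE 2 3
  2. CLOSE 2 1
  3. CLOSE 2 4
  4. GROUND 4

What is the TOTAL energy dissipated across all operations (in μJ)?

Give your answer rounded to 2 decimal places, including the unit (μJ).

Answer: 59.72 μJ

Derivation:
Initial: C1(6μF, Q=2μC, V=0.33V), C2(1μF, Q=8μC, V=8.00V), C3(5μF, Q=10μC, V=2.00V), C4(4μF, Q=20μC, V=5.00V)
Op 1: CLOSE 2-3: Q_total=18.00, C_total=6.00, V=3.00; Q2=3.00, Q3=15.00; dissipated=15.000
Op 2: CLOSE 2-1: Q_total=5.00, C_total=7.00, V=0.71; Q2=0.71, Q1=4.29; dissipated=3.048
Op 3: CLOSE 2-4: Q_total=20.71, C_total=5.00, V=4.14; Q2=4.14, Q4=16.57; dissipated=7.347
Op 4: GROUND 4: Q4=0; energy lost=34.327
Total dissipated: 59.721 μJ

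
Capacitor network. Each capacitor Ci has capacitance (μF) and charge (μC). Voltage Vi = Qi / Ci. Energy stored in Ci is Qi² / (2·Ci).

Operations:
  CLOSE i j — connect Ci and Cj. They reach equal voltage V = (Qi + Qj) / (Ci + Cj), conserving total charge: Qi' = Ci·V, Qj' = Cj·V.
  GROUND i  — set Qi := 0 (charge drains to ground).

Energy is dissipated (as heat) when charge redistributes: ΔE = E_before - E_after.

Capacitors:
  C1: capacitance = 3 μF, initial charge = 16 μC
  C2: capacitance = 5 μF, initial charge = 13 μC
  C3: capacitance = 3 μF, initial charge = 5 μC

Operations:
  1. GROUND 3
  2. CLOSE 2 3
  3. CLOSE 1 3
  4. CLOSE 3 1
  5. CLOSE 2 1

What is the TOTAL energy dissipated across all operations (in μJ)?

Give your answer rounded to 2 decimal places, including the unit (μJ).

Answer: 24.04 μJ

Derivation:
Initial: C1(3μF, Q=16μC, V=5.33V), C2(5μF, Q=13μC, V=2.60V), C3(3μF, Q=5μC, V=1.67V)
Op 1: GROUND 3: Q3=0; energy lost=4.167
Op 2: CLOSE 2-3: Q_total=13.00, C_total=8.00, V=1.62; Q2=8.12, Q3=4.88; dissipated=6.338
Op 3: CLOSE 1-3: Q_total=20.88, C_total=6.00, V=3.48; Q1=10.44, Q3=10.44; dissipated=10.314
Op 4: CLOSE 3-1: Q_total=20.88, C_total=6.00, V=3.48; Q3=10.44, Q1=10.44; dissipated=0.000
Op 5: CLOSE 2-1: Q_total=18.56, C_total=8.00, V=2.32; Q2=11.60, Q1=6.96; dissipated=3.223
Total dissipated: 24.041 μJ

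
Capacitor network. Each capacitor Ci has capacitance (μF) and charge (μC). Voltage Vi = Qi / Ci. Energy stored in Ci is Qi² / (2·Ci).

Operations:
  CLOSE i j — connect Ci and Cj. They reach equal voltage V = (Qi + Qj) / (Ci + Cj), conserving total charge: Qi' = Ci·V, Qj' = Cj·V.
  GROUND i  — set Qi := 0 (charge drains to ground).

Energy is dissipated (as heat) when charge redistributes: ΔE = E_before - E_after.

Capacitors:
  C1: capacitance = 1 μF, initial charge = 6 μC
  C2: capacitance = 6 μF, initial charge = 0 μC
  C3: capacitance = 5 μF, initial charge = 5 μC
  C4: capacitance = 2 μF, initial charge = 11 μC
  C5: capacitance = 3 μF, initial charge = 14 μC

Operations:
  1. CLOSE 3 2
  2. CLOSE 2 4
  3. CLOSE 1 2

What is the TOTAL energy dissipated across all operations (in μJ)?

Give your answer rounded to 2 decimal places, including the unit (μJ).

Answer: 28.32 μJ

Derivation:
Initial: C1(1μF, Q=6μC, V=6.00V), C2(6μF, Q=0μC, V=0.00V), C3(5μF, Q=5μC, V=1.00V), C4(2μF, Q=11μC, V=5.50V), C5(3μF, Q=14μC, V=4.67V)
Op 1: CLOSE 3-2: Q_total=5.00, C_total=11.00, V=0.45; Q3=2.27, Q2=2.73; dissipated=1.364
Op 2: CLOSE 2-4: Q_total=13.73, C_total=8.00, V=1.72; Q2=10.30, Q4=3.43; dissipated=19.092
Op 3: CLOSE 1-2: Q_total=16.30, C_total=7.00, V=2.33; Q1=2.33, Q2=13.97; dissipated=7.866
Total dissipated: 28.322 μJ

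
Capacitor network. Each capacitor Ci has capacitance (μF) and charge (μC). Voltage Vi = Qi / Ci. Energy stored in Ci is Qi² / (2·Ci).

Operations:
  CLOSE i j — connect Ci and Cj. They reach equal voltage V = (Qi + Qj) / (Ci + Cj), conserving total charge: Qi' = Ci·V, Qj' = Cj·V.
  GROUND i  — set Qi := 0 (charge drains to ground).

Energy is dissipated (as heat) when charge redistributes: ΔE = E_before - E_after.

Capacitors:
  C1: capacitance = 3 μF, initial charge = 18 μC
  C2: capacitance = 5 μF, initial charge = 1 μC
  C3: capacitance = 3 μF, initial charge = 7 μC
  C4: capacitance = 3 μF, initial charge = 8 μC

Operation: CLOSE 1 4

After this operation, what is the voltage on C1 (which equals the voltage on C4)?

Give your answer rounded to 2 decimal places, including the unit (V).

Answer: 4.33 V

Derivation:
Initial: C1(3μF, Q=18μC, V=6.00V), C2(5μF, Q=1μC, V=0.20V), C3(3μF, Q=7μC, V=2.33V), C4(3μF, Q=8μC, V=2.67V)
Op 1: CLOSE 1-4: Q_total=26.00, C_total=6.00, V=4.33; Q1=13.00, Q4=13.00; dissipated=8.333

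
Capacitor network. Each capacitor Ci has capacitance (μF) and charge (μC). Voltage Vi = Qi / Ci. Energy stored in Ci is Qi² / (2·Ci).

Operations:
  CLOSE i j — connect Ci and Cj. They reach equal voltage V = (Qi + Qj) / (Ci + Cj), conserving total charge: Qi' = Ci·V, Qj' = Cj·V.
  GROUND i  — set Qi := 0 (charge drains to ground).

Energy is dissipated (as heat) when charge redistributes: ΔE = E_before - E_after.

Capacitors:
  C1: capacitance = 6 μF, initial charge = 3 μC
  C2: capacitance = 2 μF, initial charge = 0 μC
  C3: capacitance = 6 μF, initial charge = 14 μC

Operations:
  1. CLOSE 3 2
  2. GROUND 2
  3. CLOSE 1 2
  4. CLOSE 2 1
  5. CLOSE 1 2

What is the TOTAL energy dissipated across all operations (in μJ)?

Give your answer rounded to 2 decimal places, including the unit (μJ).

Answer: 7.33 μJ

Derivation:
Initial: C1(6μF, Q=3μC, V=0.50V), C2(2μF, Q=0μC, V=0.00V), C3(6μF, Q=14μC, V=2.33V)
Op 1: CLOSE 3-2: Q_total=14.00, C_total=8.00, V=1.75; Q3=10.50, Q2=3.50; dissipated=4.083
Op 2: GROUND 2: Q2=0; energy lost=3.062
Op 3: CLOSE 1-2: Q_total=3.00, C_total=8.00, V=0.38; Q1=2.25, Q2=0.75; dissipated=0.188
Op 4: CLOSE 2-1: Q_total=3.00, C_total=8.00, V=0.38; Q2=0.75, Q1=2.25; dissipated=0.000
Op 5: CLOSE 1-2: Q_total=3.00, C_total=8.00, V=0.38; Q1=2.25, Q2=0.75; dissipated=0.000
Total dissipated: 7.333 μJ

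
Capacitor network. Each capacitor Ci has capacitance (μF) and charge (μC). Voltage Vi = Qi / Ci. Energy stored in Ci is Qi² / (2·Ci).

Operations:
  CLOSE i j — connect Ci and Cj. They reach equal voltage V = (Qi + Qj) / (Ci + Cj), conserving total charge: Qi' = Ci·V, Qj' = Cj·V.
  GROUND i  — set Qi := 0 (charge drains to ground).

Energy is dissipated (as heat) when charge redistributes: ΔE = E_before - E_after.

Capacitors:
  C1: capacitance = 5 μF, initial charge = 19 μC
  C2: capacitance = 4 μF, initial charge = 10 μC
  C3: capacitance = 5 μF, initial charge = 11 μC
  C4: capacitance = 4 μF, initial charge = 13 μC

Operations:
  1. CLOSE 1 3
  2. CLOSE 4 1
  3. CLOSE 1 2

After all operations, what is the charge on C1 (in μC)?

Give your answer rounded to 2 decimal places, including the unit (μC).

Initial: C1(5μF, Q=19μC, V=3.80V), C2(4μF, Q=10μC, V=2.50V), C3(5μF, Q=11μC, V=2.20V), C4(4μF, Q=13μC, V=3.25V)
Op 1: CLOSE 1-3: Q_total=30.00, C_total=10.00, V=3.00; Q1=15.00, Q3=15.00; dissipated=3.200
Op 2: CLOSE 4-1: Q_total=28.00, C_total=9.00, V=3.11; Q4=12.44, Q1=15.56; dissipated=0.069
Op 3: CLOSE 1-2: Q_total=25.56, C_total=9.00, V=2.84; Q1=14.20, Q2=11.36; dissipated=0.415
Final charges: Q1=14.20, Q2=11.36, Q3=15.00, Q4=12.44

Answer: 14.20 μC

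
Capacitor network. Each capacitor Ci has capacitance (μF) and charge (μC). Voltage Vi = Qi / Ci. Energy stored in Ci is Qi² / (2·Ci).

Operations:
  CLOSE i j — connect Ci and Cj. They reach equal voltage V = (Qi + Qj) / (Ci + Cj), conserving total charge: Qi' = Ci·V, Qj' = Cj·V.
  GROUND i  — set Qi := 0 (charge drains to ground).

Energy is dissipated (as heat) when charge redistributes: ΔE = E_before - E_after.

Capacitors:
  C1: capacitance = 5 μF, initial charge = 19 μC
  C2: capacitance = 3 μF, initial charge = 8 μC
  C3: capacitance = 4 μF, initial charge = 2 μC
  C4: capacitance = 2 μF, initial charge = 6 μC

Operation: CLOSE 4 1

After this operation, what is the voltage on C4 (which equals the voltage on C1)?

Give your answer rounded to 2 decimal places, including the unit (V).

Answer: 3.57 V

Derivation:
Initial: C1(5μF, Q=19μC, V=3.80V), C2(3μF, Q=8μC, V=2.67V), C3(4μF, Q=2μC, V=0.50V), C4(2μF, Q=6μC, V=3.00V)
Op 1: CLOSE 4-1: Q_total=25.00, C_total=7.00, V=3.57; Q4=7.14, Q1=17.86; dissipated=0.457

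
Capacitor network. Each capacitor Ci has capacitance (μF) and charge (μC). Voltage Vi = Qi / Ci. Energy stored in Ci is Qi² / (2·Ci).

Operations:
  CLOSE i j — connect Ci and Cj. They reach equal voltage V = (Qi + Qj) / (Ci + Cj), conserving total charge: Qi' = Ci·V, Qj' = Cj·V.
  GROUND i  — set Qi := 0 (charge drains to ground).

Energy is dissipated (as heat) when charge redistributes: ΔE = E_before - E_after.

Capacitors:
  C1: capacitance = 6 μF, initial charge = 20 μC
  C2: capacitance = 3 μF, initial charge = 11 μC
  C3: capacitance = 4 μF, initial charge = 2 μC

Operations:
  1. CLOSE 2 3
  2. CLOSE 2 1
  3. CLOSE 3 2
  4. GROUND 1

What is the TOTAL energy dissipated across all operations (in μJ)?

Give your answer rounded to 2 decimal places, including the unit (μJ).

Answer: 35.82 μJ

Derivation:
Initial: C1(6μF, Q=20μC, V=3.33V), C2(3μF, Q=11μC, V=3.67V), C3(4μF, Q=2μC, V=0.50V)
Op 1: CLOSE 2-3: Q_total=13.00, C_total=7.00, V=1.86; Q2=5.57, Q3=7.43; dissipated=8.595
Op 2: CLOSE 2-1: Q_total=25.57, C_total=9.00, V=2.84; Q2=8.52, Q1=17.05; dissipated=2.179
Op 3: CLOSE 3-2: Q_total=15.95, C_total=7.00, V=2.28; Q3=9.12, Q2=6.84; dissipated=0.830
Op 4: GROUND 1: Q1=0; energy lost=24.218
Total dissipated: 35.823 μJ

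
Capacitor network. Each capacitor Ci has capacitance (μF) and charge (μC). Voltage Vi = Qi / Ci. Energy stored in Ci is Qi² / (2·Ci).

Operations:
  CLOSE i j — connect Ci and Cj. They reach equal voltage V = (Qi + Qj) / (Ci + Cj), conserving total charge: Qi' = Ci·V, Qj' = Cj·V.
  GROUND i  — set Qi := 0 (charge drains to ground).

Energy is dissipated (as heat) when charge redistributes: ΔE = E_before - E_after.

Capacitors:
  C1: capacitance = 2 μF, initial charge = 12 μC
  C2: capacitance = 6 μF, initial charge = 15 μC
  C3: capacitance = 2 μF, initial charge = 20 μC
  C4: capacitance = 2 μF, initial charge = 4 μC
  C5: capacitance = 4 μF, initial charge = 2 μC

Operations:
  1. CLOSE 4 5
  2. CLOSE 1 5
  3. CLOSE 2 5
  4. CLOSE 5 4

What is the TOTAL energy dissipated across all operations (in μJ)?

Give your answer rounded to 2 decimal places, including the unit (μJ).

Initial: C1(2μF, Q=12μC, V=6.00V), C2(6μF, Q=15μC, V=2.50V), C3(2μF, Q=20μC, V=10.00V), C4(2μF, Q=4μC, V=2.00V), C5(4μF, Q=2μC, V=0.50V)
Op 1: CLOSE 4-5: Q_total=6.00, C_total=6.00, V=1.00; Q4=2.00, Q5=4.00; dissipated=1.500
Op 2: CLOSE 1-5: Q_total=16.00, C_total=6.00, V=2.67; Q1=5.33, Q5=10.67; dissipated=16.667
Op 3: CLOSE 2-5: Q_total=25.67, C_total=10.00, V=2.57; Q2=15.40, Q5=10.27; dissipated=0.033
Op 4: CLOSE 5-4: Q_total=12.27, C_total=6.00, V=2.04; Q5=8.18, Q4=4.09; dissipated=1.636
Total dissipated: 19.836 μJ

Answer: 19.84 μJ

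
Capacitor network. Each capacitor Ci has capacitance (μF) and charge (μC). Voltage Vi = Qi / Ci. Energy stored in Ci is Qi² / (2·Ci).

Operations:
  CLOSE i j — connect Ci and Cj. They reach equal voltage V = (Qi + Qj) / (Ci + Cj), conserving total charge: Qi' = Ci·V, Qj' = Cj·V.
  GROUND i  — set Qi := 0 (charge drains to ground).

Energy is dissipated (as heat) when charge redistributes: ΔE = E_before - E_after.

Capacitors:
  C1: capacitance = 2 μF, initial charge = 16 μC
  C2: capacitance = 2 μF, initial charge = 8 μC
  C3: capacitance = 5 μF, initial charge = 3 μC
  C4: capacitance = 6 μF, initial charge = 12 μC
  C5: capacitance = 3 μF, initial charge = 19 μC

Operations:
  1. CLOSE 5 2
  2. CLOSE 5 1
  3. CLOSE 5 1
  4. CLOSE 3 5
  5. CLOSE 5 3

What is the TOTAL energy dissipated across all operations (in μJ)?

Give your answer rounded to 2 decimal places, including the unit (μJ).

Answer: 39.30 μJ

Derivation:
Initial: C1(2μF, Q=16μC, V=8.00V), C2(2μF, Q=8μC, V=4.00V), C3(5μF, Q=3μC, V=0.60V), C4(6μF, Q=12μC, V=2.00V), C5(3μF, Q=19μC, V=6.33V)
Op 1: CLOSE 5-2: Q_total=27.00, C_total=5.00, V=5.40; Q5=16.20, Q2=10.80; dissipated=3.267
Op 2: CLOSE 5-1: Q_total=32.20, C_total=5.00, V=6.44; Q5=19.32, Q1=12.88; dissipated=4.056
Op 3: CLOSE 5-1: Q_total=32.20, C_total=5.00, V=6.44; Q5=19.32, Q1=12.88; dissipated=0.000
Op 4: CLOSE 3-5: Q_total=22.32, C_total=8.00, V=2.79; Q3=13.95, Q5=8.37; dissipated=31.974
Op 5: CLOSE 5-3: Q_total=22.32, C_total=8.00, V=2.79; Q5=8.37, Q3=13.95; dissipated=0.000
Total dissipated: 39.297 μJ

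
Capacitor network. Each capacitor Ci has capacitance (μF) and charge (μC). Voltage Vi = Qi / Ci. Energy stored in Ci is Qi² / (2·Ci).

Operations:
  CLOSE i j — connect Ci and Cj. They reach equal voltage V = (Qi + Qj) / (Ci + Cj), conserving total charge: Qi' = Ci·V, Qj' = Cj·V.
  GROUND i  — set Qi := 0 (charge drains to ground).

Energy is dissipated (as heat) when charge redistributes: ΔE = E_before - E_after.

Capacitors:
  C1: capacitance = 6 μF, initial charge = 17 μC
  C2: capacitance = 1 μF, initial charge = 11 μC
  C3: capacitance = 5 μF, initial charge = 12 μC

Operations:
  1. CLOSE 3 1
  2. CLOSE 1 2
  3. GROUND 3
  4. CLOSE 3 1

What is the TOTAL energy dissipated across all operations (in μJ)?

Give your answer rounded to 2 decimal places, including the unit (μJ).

Answer: 67.63 μJ

Derivation:
Initial: C1(6μF, Q=17μC, V=2.83V), C2(1μF, Q=11μC, V=11.00V), C3(5μF, Q=12μC, V=2.40V)
Op 1: CLOSE 3-1: Q_total=29.00, C_total=11.00, V=2.64; Q3=13.18, Q1=15.82; dissipated=0.256
Op 2: CLOSE 1-2: Q_total=26.82, C_total=7.00, V=3.83; Q1=22.99, Q2=3.83; dissipated=29.979
Op 3: GROUND 3: Q3=0; energy lost=17.376
Op 4: CLOSE 3-1: Q_total=22.99, C_total=11.00, V=2.09; Q3=10.45, Q1=12.54; dissipated=20.015
Total dissipated: 67.626 μJ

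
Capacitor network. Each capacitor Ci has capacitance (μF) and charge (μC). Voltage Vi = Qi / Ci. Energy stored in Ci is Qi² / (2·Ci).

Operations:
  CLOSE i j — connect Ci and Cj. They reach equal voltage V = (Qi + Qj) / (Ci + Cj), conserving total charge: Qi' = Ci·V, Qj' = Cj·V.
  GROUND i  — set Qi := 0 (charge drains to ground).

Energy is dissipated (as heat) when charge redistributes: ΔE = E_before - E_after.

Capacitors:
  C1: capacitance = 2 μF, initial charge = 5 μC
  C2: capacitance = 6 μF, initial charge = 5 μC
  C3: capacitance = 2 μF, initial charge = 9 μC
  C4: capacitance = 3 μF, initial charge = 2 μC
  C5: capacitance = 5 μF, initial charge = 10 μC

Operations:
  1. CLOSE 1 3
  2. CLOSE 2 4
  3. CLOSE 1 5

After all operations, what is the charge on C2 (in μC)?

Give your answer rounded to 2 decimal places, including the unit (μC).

Initial: C1(2μF, Q=5μC, V=2.50V), C2(6μF, Q=5μC, V=0.83V), C3(2μF, Q=9μC, V=4.50V), C4(3μF, Q=2μC, V=0.67V), C5(5μF, Q=10μC, V=2.00V)
Op 1: CLOSE 1-3: Q_total=14.00, C_total=4.00, V=3.50; Q1=7.00, Q3=7.00; dissipated=2.000
Op 2: CLOSE 2-4: Q_total=7.00, C_total=9.00, V=0.78; Q2=4.67, Q4=2.33; dissipated=0.028
Op 3: CLOSE 1-5: Q_total=17.00, C_total=7.00, V=2.43; Q1=4.86, Q5=12.14; dissipated=1.607
Final charges: Q1=4.86, Q2=4.67, Q3=7.00, Q4=2.33, Q5=12.14

Answer: 4.67 μC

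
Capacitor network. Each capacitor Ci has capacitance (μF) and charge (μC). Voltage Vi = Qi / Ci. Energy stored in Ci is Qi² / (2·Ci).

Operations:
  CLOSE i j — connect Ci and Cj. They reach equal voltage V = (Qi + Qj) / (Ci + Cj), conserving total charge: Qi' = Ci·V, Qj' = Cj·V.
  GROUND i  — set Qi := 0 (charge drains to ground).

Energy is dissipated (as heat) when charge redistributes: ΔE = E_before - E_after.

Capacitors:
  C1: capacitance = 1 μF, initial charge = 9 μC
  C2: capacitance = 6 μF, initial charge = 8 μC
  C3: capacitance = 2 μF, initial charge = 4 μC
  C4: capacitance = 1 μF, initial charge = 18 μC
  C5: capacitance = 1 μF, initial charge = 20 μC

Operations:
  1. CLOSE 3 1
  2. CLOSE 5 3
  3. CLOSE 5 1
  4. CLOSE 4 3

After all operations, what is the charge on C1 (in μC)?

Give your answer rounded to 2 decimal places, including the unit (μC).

Initial: C1(1μF, Q=9μC, V=9.00V), C2(6μF, Q=8μC, V=1.33V), C3(2μF, Q=4μC, V=2.00V), C4(1μF, Q=18μC, V=18.00V), C5(1μF, Q=20μC, V=20.00V)
Op 1: CLOSE 3-1: Q_total=13.00, C_total=3.00, V=4.33; Q3=8.67, Q1=4.33; dissipated=16.333
Op 2: CLOSE 5-3: Q_total=28.67, C_total=3.00, V=9.56; Q5=9.56, Q3=19.11; dissipated=81.815
Op 3: CLOSE 5-1: Q_total=13.89, C_total=2.00, V=6.94; Q5=6.94, Q1=6.94; dissipated=6.818
Op 4: CLOSE 4-3: Q_total=37.11, C_total=3.00, V=12.37; Q4=12.37, Q3=24.74; dissipated=23.770
Final charges: Q1=6.94, Q2=8.00, Q3=24.74, Q4=12.37, Q5=6.94

Answer: 6.94 μC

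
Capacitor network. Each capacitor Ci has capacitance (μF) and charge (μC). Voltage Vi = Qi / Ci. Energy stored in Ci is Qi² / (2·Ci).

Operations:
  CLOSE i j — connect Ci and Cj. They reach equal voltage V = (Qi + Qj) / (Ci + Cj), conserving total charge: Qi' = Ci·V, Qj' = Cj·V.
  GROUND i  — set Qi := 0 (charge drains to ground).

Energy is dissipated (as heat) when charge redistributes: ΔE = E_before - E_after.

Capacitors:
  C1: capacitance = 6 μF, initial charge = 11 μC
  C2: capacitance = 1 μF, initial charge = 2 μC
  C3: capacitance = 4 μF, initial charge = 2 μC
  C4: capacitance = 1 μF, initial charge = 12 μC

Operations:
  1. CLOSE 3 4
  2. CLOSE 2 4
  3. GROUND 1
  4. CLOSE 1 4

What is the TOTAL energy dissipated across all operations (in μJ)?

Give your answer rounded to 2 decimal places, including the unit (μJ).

Initial: C1(6μF, Q=11μC, V=1.83V), C2(1μF, Q=2μC, V=2.00V), C3(4μF, Q=2μC, V=0.50V), C4(1μF, Q=12μC, V=12.00V)
Op 1: CLOSE 3-4: Q_total=14.00, C_total=5.00, V=2.80; Q3=11.20, Q4=2.80; dissipated=52.900
Op 2: CLOSE 2-4: Q_total=4.80, C_total=2.00, V=2.40; Q2=2.40, Q4=2.40; dissipated=0.160
Op 3: GROUND 1: Q1=0; energy lost=10.083
Op 4: CLOSE 1-4: Q_total=2.40, C_total=7.00, V=0.34; Q1=2.06, Q4=0.34; dissipated=2.469
Total dissipated: 65.612 μJ

Answer: 65.61 μJ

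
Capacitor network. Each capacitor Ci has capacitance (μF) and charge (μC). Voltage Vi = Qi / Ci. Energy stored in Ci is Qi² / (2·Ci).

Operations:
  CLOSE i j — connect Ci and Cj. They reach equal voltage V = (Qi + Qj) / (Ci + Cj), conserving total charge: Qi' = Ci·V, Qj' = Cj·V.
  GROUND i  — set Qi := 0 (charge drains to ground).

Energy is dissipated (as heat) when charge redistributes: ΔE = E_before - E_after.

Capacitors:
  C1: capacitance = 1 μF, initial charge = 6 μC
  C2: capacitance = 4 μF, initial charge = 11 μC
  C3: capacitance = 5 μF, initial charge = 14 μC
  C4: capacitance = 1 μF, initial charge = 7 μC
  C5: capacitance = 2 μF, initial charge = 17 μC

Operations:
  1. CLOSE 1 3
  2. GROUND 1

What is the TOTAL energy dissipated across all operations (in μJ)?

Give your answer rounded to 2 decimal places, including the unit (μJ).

Answer: 9.82 μJ

Derivation:
Initial: C1(1μF, Q=6μC, V=6.00V), C2(4μF, Q=11μC, V=2.75V), C3(5μF, Q=14μC, V=2.80V), C4(1μF, Q=7μC, V=7.00V), C5(2μF, Q=17μC, V=8.50V)
Op 1: CLOSE 1-3: Q_total=20.00, C_total=6.00, V=3.33; Q1=3.33, Q3=16.67; dissipated=4.267
Op 2: GROUND 1: Q1=0; energy lost=5.556
Total dissipated: 9.822 μJ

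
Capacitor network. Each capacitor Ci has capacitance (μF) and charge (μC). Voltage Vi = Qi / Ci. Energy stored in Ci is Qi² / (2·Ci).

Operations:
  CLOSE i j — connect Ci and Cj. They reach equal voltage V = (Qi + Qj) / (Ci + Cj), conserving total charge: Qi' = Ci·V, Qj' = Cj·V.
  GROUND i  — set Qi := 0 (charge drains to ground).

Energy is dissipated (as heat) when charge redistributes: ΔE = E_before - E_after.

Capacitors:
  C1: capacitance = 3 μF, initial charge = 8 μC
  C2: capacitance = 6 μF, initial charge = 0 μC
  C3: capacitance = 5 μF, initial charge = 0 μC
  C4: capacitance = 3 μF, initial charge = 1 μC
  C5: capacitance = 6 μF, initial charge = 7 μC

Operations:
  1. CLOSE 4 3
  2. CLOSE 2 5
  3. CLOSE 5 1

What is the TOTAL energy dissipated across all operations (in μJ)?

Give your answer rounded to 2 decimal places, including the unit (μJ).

Answer: 6.49 μJ

Derivation:
Initial: C1(3μF, Q=8μC, V=2.67V), C2(6μF, Q=0μC, V=0.00V), C3(5μF, Q=0μC, V=0.00V), C4(3μF, Q=1μC, V=0.33V), C5(6μF, Q=7μC, V=1.17V)
Op 1: CLOSE 4-3: Q_total=1.00, C_total=8.00, V=0.12; Q4=0.38, Q3=0.62; dissipated=0.104
Op 2: CLOSE 2-5: Q_total=7.00, C_total=12.00, V=0.58; Q2=3.50, Q5=3.50; dissipated=2.042
Op 3: CLOSE 5-1: Q_total=11.50, C_total=9.00, V=1.28; Q5=7.67, Q1=3.83; dissipated=4.340
Total dissipated: 6.486 μJ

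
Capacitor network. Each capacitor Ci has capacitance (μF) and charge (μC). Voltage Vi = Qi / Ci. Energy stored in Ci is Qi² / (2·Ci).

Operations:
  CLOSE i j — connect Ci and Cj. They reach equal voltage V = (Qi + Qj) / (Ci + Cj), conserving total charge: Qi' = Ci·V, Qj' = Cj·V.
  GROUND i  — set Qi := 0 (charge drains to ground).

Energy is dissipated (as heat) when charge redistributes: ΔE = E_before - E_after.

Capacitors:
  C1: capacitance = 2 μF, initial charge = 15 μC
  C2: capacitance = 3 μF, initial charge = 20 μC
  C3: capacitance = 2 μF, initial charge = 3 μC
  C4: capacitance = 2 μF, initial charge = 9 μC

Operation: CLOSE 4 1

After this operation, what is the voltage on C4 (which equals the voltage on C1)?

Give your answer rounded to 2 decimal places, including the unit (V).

Initial: C1(2μF, Q=15μC, V=7.50V), C2(3μF, Q=20μC, V=6.67V), C3(2μF, Q=3μC, V=1.50V), C4(2μF, Q=9μC, V=4.50V)
Op 1: CLOSE 4-1: Q_total=24.00, C_total=4.00, V=6.00; Q4=12.00, Q1=12.00; dissipated=4.500

Answer: 6.00 V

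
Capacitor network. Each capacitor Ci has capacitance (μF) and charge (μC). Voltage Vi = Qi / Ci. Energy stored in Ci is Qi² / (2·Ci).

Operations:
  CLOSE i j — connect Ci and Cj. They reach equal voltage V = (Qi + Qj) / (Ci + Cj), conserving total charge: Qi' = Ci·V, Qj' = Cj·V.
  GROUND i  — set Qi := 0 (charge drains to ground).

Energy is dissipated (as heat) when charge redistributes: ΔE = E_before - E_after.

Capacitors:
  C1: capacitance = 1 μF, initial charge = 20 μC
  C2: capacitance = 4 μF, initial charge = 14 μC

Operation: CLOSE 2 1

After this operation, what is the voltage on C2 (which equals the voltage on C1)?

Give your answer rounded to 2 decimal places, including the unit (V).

Answer: 6.80 V

Derivation:
Initial: C1(1μF, Q=20μC, V=20.00V), C2(4μF, Q=14μC, V=3.50V)
Op 1: CLOSE 2-1: Q_total=34.00, C_total=5.00, V=6.80; Q2=27.20, Q1=6.80; dissipated=108.900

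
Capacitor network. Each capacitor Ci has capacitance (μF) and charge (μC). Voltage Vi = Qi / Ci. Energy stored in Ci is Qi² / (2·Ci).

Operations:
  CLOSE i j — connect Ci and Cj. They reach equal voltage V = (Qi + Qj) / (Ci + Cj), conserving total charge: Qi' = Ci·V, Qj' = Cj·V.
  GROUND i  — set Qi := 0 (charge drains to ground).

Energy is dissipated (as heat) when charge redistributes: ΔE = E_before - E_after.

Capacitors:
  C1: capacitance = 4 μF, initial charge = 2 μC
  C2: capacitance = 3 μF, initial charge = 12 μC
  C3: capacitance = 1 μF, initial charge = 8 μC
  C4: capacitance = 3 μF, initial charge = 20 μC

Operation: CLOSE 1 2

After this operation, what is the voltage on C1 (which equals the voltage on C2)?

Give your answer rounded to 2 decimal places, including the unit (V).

Initial: C1(4μF, Q=2μC, V=0.50V), C2(3μF, Q=12μC, V=4.00V), C3(1μF, Q=8μC, V=8.00V), C4(3μF, Q=20μC, V=6.67V)
Op 1: CLOSE 1-2: Q_total=14.00, C_total=7.00, V=2.00; Q1=8.00, Q2=6.00; dissipated=10.500

Answer: 2.00 V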